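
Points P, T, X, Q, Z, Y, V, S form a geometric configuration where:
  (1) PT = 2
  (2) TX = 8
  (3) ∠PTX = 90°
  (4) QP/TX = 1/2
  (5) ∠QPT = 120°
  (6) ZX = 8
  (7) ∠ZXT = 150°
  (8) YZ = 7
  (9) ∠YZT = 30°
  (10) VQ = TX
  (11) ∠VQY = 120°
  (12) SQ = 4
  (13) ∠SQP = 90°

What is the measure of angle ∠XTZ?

Step 1: By the law of cosines on triangle TXZ: TZ² = 8² + 8² − 2·8·8·cos(150°) = 238.85, so TZ ≈ 15.45.
Step 2: By the inverse law of cosines on triangle XTZ: cos(∠XTZ) = (8² + 15.45² − 8²) / (2·8·15.45) = 238.85/247.28 = 0.9659, so ∠XTZ = 15°.

Therefore, the measure of angle ∠XTZ = 15°.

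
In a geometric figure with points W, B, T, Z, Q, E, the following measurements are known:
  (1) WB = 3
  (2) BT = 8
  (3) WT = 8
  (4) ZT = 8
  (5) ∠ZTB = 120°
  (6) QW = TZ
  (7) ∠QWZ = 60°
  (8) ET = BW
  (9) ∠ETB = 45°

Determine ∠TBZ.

Step 1: By the law of cosines on triangle BTZ: BZ² = 8² + 8² − 2·8·8·cos(120°) = 192, so BZ = 8·√3.
Step 2: By the inverse law of cosines on triangle TBZ: cos(∠TBZ) = (8² + (8·√3)² − 8²) / (2·8·8·√3) = 192/221.7 = 0.866, so ∠TBZ = 30°.

Therefore, the measure of angle ∠TBZ = 30°.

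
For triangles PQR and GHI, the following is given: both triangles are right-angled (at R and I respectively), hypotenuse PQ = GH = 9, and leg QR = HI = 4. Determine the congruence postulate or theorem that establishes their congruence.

The given information matches HL: The hypotenuse and one leg of two right triangles are equal (Hypotenuse-Leg).

HL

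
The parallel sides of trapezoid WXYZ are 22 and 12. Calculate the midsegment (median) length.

The midsegment of a trapezoid = (base1 + base2) / 2
midsegment = (22 + 12) / 2
midsegment = 34 / 2
midsegment = 17

17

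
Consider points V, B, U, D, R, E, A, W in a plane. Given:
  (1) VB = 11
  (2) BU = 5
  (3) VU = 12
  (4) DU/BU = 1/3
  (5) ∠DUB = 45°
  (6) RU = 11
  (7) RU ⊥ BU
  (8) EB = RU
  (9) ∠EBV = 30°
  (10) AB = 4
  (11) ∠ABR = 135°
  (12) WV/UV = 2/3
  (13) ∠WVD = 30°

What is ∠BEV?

From the given relations: EB = RU = 11.
Step 1: By the law of cosines on triangle EBV: EV² = 11² + 11² − 2·11·11·cos(30°) = 32.42, so EV ≈ 5.69.
Step 2: By the inverse law of cosines on triangle BEV: cos(∠BEV) = (11² + 5.69² − 11²) / (2·11·5.69) = 32.42/125.27 = 0.2588, so ∠BEV = 75°.

Therefore, the measure of angle ∠BEV = 75°.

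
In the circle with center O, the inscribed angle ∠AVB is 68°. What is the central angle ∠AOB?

Central angle = 2 × 68° = 136° (inscribed angle theorem).

136°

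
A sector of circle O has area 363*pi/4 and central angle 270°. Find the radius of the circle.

Sector area A = πr² × θ/360, so r² = 360A / (πθ).
r² = 360 × 363*pi/4 / (π × 270)
r² = 121
r = 11

11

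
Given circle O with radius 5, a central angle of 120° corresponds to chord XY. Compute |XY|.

Chord = 2(5) sin(60°) = 5*sqrt(3)

5*sqrt(3)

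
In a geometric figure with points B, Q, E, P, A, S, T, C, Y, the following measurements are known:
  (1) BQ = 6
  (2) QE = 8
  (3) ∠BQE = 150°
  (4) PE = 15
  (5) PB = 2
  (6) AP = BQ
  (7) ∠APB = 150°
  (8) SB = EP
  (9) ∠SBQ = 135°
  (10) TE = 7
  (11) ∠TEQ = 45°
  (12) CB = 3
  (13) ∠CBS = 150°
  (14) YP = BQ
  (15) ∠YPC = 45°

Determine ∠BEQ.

Step 1: By the law of cosines on triangle EQB: EB² = 8² + 6² − 2·8·6·cos(150°) = 183.14, so EB ≈ 13.53.
Step 2: By the inverse law of cosines on triangle BEQ: cos(∠BEQ) = (13.53² + 8² − 6²) / (2·13.53·8) = 211.14/216.53 = 0.9751, so ∠BEQ = 12.81°.

Therefore, the measure of angle ∠BEQ = 12.81°.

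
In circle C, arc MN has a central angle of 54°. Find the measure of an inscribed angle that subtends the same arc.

Inscribed angle = 54° / 2 = 27° (inscribed angle theorem).

27°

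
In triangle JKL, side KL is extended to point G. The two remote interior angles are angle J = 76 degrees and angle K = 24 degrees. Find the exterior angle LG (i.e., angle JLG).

Exterior angle = 76 + 24 = 100 degrees (exterior angle theorem).

100 degrees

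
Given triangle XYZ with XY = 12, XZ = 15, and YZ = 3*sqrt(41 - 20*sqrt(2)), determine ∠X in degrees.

By the inverse law of cosines: cos(X) = (XY² + XZ² - YZ²) / (2 × XY × XZ)
cos(X) = (12² + 15² - (3*sqrt(41 - 20*sqrt(2)))²) / (2 × 12 × 15)
cos(X) = (144 + 225 - (369 - 180*sqrt(2))) / 360
cos(X) = sqrt(2)/2
X = arccos(sqrt(2)/2) = 45°

45°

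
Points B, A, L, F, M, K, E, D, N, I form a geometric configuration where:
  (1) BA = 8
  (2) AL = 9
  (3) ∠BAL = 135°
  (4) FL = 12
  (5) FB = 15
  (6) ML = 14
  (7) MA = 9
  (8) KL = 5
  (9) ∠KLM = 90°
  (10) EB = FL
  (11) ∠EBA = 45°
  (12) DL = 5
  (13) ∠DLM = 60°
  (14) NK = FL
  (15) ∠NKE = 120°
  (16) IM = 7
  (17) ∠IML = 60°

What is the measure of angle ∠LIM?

Step 1: By the law of cosines on triangle IML: IL² = 7² + 14² − 2·7·14·cos(60°) = 147, so IL = 7·√3.
Step 2: By the inverse law of cosines on triangle LIM: cos(∠LIM) = ((7·√3)² + 7² − 14²) / (2·7·√3·7) = 0/169.74 = 0, so ∠LIM = 90°.

Therefore, the measure of angle ∠LIM = 90°.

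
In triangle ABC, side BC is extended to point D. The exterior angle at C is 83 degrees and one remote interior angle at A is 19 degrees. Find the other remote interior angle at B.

The exterior angle theorem states that an exterior angle equals the sum of the two non-adjacent interior angles.
So 83 = 19 + angle B, which gives angle B = 83 - 19 = 64 degrees.

64 degrees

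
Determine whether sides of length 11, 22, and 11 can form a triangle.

The longest side is 22. The other two sides sum to 11 + 11 = 22.
Since 22 ≤ 22, the two shorter sides cannot reach around to close the triangle.

No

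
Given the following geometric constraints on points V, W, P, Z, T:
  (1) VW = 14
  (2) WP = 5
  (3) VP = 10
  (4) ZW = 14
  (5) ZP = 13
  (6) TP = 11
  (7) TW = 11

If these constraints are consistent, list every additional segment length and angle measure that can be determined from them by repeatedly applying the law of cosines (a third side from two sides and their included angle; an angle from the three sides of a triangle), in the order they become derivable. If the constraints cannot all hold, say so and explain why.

The constraints are consistent. Derivable facts, in order:
After 1 step:
- ∠PTW = 26.27°
- ∠PVW = 14.57°
- ∠PWT = 76.86°
- ∠PWV = 30.2°
- ∠PWZ = 68.2°
- ∠PZW = 20.92°
- ∠TPW = 76.86°
- ∠VPW = 135.23°
- ∠WPZ = 90.88°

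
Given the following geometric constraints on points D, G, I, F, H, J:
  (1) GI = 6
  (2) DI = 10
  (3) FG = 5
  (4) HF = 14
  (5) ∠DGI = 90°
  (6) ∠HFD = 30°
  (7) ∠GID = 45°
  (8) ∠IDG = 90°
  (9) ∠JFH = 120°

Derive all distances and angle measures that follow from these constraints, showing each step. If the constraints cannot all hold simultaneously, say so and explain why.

These constraints are not satisfiable: (5), (7) and (8) are the three interior angles of triangle DGI, which must sum to 180°, but 90° + 45° + 90° = 225°. No planar figure meets all of them, so nothing further can be derived.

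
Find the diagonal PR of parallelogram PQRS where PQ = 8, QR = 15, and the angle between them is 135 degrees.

The diagonal of a parallelogram can be found by treating two adjacent sides and the diagonal as a triangle.
Applying the law of cosines with sides 8, 15 and included angle 135°:
d^2 = 64 + 225 - 240*cos(135°) = 120*sqrt(2) + 289
d = sqrt(120*sqrt(2) + 289)

sqrt(120*sqrt(2) + 289)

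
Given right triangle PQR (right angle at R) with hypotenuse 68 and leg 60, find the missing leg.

Rearranging the Pythagorean theorem to solve for the unknown leg:
leg^2 = hypotenuse^2 - known_leg^2 = 4624 - 3600 = 1024
leg = sqrt(1024) = 32.

32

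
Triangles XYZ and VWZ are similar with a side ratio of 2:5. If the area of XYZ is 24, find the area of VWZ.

Area ratio = (2/5)^2 = 4/25. Area of VWZ = 24 * 25/4 = 150.

150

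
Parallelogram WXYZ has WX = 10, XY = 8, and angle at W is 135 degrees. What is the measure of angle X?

Consecutive angles are supplementary: angle X = 180 - 135 = 45 degrees.

45 degrees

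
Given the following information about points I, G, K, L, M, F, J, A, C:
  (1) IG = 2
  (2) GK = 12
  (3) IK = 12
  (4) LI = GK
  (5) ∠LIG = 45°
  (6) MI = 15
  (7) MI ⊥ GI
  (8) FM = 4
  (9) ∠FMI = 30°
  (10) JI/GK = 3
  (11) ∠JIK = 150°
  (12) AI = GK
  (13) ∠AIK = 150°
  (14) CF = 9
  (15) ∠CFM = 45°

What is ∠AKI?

From the given relations: AI = GK = 12.
Step 1: By the law of cosines on triangle KIA: KA² = 12² + 12² − 2·12·12·cos(150°) = 537.42, so KA ≈ 23.18.
Step 2: By the inverse law of cosines on triangle AKI: cos(∠AKI) = (23.18² + 12² − 12²) / (2·23.18·12) = 537.42/556.37 = 0.9659, so ∠AKI = 15°.

Therefore, the measure of angle ∠AKI = 15°.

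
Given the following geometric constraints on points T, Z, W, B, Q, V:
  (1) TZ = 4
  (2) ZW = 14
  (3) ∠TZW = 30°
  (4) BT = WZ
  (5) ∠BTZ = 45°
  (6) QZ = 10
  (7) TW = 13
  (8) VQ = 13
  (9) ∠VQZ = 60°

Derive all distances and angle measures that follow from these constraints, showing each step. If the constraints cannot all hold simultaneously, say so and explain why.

These constraints are not satisfiable: (1), (2) and (3) already determine TW: by the law of cosines TW² = 4² + 14² − 2·4·14·cos(30°) = 115.01, so TW ≈ 10.72, which contradicts (7) TW = 13. No planar figure meets all of them, so nothing further can be derived.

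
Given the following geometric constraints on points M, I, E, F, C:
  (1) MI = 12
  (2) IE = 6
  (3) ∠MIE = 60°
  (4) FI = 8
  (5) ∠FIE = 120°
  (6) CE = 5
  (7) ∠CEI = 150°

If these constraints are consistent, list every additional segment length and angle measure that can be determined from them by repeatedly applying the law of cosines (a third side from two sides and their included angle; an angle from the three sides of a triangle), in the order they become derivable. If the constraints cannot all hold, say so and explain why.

The constraints are consistent. Derivable facts, in order:
After 1 step:
- EF = 2·√37
- IC ≈ 10.63
- ME = 6·√3
After 2 steps:
- ∠CIE = 13.6°
- ∠ECI = 16.4°
- ∠EFI = 25.28°
- ∠EMI = 30°
- ∠FEI = 34.72°
- ∠IEM = 90°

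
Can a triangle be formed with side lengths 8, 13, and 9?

Sort the sides: 8, 9, 13.
It suffices to check that the sum of the two smallest exceeds the largest:
8 + 9 = 17 > 13. ✓
Yes, a valid triangle can be formed.

Yes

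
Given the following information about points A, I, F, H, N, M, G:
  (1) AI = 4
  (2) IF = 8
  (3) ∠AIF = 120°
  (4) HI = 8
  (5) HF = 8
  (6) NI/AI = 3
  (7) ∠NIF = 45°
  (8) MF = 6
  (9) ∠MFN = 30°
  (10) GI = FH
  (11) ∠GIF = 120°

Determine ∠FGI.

From the given relations: GI = FH = 8.
Step 1: By the law of cosines on triangle GIF: GF² = 8² + 8² − 2·8·8·cos(120°) = 192, so GF = 8·√3.
Step 2: By the inverse law of cosines on triangle FGI: cos(∠FGI) = ((8·√3)² + 8² − 8²) / (2·8·√3·8) = 192/221.7 = 0.866, so ∠FGI = 30°.

Therefore, the measure of angle ∠FGI = 30°.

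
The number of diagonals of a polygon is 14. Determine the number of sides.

Using d = n(n - 3)/2, we solve 14 = n(n - 3)/2.
So n(n - 3) = 28.
Testing n = 7: 7 * 4 = 28 = 28. Correct.
The polygon has 7 sides.

7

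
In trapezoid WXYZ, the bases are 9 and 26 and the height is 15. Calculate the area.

Area of a trapezoid = (base1 + base2) * height / 2
Area = (9 + 26) * 15 / 2
Area = 35 * 15 / 2
Area = 525 / 2
Area = 525/2

525/2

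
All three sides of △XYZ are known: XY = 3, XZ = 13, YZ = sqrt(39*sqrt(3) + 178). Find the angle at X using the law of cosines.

cos(X) = (3² + 13² - (sqrt(39*sqrt(3) + 178))²) / (2 × 3 × 13) = -sqrt(3)/2, so X = arccos(-sqrt(3)/2) = 150°.

150°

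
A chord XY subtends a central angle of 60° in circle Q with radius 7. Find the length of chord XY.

Chord length = 2r sin(θ/2)
= 2 × 7 × sin(60°/2)
= 2 × 7 × sin(30°)
= 7

7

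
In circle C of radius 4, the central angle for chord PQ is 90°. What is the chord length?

Chord = 2(4) sin(45°) = 4*sqrt(2)

4*sqrt(2)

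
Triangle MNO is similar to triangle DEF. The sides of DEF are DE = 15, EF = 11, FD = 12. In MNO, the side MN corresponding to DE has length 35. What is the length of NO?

Since the triangles are similar, the ratio of corresponding sides is constant.
Scale factor k = MN / DE = 35 / 15 = 7/3
NO = k * EF = 7/3 * 11 = 77/3

77/3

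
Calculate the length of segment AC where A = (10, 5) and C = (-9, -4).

The horizontal distance is |-9 - 10| = 19 and the vertical distance is |-4 - 5| = 9.
By the Pythagorean theorem, d = sqrt(19^2 + 9^2) = sqrt(442).

sqrt(442)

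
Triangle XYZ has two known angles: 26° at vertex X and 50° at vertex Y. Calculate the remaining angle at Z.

By the triangle angle sum property, the three interior angles of any triangle add up to 180°.
We know angle X = 26° and angle Y = 50°, so their sum is 76°.
Therefore angle Z = 180° - 76° = 104°.

104 degrees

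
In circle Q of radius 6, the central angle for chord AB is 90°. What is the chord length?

Chord = 2(6) sin(45°) = 6*sqrt(2)

6*sqrt(2)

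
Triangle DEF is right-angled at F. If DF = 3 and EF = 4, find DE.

By the Pythagorean theorem: DE^2 = DF^2 + EF^2
DE^2 = 3^2 + 4^2 = 9 + 16 = 25
DE = sqrt(25) = 5

5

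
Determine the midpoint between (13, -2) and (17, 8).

The midpoint is the point halfway along the segment.
Move half the horizontal distance: 13 + (17 - 13)/2 = 13 + 4/2 = 15
Move half the vertical distance: -2 + (8 - -2)/2 = -2 + 10/2 = 3
Midpoint = (15, 3)

(15, 3)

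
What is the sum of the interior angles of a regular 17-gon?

The sum of interior angles of an n-sided polygon is (n - 2) * 180.
For n = 17: (17 - 2) * 180 = 15 * 180 = 2700 degrees.

2700 degrees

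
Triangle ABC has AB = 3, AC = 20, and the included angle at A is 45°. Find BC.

By the law of cosines: BC^2 = AB^2 + AC^2 - 2*AB*AC*cos(A)
BC^2 = 3^2 + 20^2 - 2*3*20*cos(45°)
BC^2 = 9 + 400 - 120*(sqrt(2)/2)
BC^2 = 409 - 60*sqrt(2)
BC = sqrt(409 - 60*sqrt(2))

sqrt(409 - 60*sqrt(2))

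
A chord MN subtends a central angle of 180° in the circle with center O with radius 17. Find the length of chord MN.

Chord length = 2r sin(θ/2)
= 2 × 17 × sin(180°/2)
= 2 × 17 × sin(90°)
= 34

34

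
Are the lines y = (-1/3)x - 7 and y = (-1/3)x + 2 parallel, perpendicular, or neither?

Slope of line 1: m1 = -1/3
Slope of line 2: m2 = -1/3
Two lines are parallel if and only if they have equal slopes (or both are vertical).
Here m1 = m2 = -1/3, confirming the lines are parallel.

Parallel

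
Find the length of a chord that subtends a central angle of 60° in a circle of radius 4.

Chord = 2(4) sin(30°) = 4

4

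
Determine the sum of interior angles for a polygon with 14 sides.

The sum of interior angles of an n-sided polygon is (n - 2) * 180.
For n = 14: (14 - 2) * 180 = 12 * 180 = 2160 degrees.

2160 degrees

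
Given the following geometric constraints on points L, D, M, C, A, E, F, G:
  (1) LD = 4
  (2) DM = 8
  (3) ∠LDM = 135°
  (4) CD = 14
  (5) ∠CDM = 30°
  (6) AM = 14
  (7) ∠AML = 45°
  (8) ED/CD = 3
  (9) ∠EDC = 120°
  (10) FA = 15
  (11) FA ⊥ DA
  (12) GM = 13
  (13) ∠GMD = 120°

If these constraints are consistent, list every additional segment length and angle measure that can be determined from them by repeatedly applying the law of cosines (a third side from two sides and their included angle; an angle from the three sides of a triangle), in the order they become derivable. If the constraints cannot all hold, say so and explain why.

The constraints are consistent. Derivable facts, in order:
After 1 step:
- CE = 14·√13
- DG ≈ 18.36
- LM ≈ 11.19
- MC ≈ 8.12
After 2 steps:
- LA ≈ 9.98
- ∠CED = 13.9°
- ∠CMD = 120.51°
- ∠DCE = 46.1°
- ∠DCM = 29.49°
- ∠DGM = 22.17°
- ∠DLM = 30.36°
- ∠DML = 14.64°
- ∠GDM = 37.83°
After 3 steps:
- ∠ALM = 82.56°
- ∠LAM = 52.44°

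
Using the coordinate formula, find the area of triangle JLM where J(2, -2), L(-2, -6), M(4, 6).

The Shoelace formula computes the area from vertex coordinates by summing cross products.
For vertices (2,-2), (-2,-6), (4,6):
Signed sum = 2*-6 - -2*-2 + -2*6 - 4*-6 + 4*-2 - 2*6
= -16 + 12 + -20 = -24
Area = (1/2)|-24| = 12.

12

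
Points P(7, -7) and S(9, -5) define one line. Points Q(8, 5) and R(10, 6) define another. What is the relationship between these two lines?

Slope of line 1: m1 = (-5 - -7)/(9 - 7) = 2/2 = 1
Slope of line 2: m2 = (6 - 5)/(10 - 8) = 1/2 = 1/2
m1 != m2 (1 != 1/2), so not parallel.
m1 * m2 = (1) * (1/2) = 1/2 != -1, so not perpendicular.
The lines are neither parallel nor perpendicular.

Neither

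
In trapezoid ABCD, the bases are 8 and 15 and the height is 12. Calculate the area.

Area = (8 + 15) * 12 / 2 = 276 / 2 = 138

138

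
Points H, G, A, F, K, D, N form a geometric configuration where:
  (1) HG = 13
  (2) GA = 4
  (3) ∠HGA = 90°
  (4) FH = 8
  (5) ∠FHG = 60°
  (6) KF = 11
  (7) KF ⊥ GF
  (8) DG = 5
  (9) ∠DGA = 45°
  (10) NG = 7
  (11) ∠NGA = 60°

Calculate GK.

Step 1: By the law of cosines on triangle FHG: FG² = 8² + 13² − 2·8·13·cos(60°) = 129, so FG = √129.
Step 2: By the law of cosines on triangle GFK: GK² = √129² + 11² − 2·√129·11·cos(90°) = 250, so GK = 5·√10.

Therefore, the length of GK = 5·√10.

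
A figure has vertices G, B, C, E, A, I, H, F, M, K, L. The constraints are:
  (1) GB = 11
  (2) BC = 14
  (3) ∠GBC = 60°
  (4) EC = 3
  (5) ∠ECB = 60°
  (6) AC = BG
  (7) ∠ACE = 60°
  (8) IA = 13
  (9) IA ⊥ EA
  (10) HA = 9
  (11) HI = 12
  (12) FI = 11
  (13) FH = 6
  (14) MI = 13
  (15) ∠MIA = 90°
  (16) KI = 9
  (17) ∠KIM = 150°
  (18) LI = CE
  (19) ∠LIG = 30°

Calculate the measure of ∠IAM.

Step 1: By the law of cosines on triangle AIM: AM² = 13² + 13² − 2·13·13·cos(90°) = 338, so AM = 13·√2.
Step 2: By the inverse law of cosines on triangle IAM: cos(∠IAM) = (13² + (13·√2)² − 13²) / (2·13·13·√2) = 338/478 = 0.7071, so ∠IAM = 45°.

Therefore, the measure of angle ∠IAM = 45°.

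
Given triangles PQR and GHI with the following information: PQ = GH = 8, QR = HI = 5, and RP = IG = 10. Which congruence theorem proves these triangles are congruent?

The given information provides:
PQ = GH = 8, QR = HI = 5, and RP = IG = 10
This matches the SSS congruence theorem.
All three pairs of corresponding sides are equal (Side-Side-Side).

SSS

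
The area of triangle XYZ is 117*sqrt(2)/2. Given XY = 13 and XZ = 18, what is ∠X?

sin(C) = 2 * 117*sqrt(2)/2 / (13 * 18) = sqrt(2)/2, so C = arcsin(sqrt(2)/2) = 45°.
Since sin(180° - C) = sin(C), the obtuse angle 135° gives the same area, so C = 45° or C = 135°.

45° or 135°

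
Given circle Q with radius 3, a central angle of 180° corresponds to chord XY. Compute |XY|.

Chord = 2(3) sin(90°) = 6

6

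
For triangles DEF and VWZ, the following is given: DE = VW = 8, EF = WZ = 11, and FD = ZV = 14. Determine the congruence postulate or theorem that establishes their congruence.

The given information matches SSS: All three pairs of corresponding sides are equal (Side-Side-Side).

SSS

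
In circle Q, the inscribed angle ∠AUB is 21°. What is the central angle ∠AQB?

By the inscribed angle theorem, the central angle is twice the inscribed angle.
Central angle = 2 × 21° = 42°

42°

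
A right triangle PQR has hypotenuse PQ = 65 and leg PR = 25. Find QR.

Rearranging the Pythagorean theorem to solve for the unknown leg:
leg^2 = hypotenuse^2 - known_leg^2 = 4225 - 625 = 3600
leg = sqrt(3600) = 60.

60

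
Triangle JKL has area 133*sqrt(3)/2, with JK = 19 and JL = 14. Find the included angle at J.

sin(C) = 2 * 133*sqrt(3)/2 / (19 * 14) = sqrt(3)/2, so C = arcsin(sqrt(3)/2) = 60°.
Since sin(180° - C) = sin(C), the obtuse angle 120° gives the same area, so C = 60° or C = 120°.

60° or 120°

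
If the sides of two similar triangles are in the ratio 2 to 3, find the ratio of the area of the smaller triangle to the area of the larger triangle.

Area ratio = (side ratio)^2 = (2/3)^2 = 4:9.

4:9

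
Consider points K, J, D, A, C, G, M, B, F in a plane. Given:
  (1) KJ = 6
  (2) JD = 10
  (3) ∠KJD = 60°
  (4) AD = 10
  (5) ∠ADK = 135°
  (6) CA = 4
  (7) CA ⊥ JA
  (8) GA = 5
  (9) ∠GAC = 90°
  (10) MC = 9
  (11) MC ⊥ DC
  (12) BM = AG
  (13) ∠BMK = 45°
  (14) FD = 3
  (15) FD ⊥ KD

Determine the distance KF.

Step 1: By the law of cosines on triangle DJK: DK² = 10² + 6² − 2·10·6·cos(60°) = 76, so DK = 2·√19.
Step 2: By the law of cosines on triangle KDF: KF² = (2·√19)² + 3² − 2·2·√19·3·cos(90°) = 85, so KF = √85.

Therefore, the length of KF = √85.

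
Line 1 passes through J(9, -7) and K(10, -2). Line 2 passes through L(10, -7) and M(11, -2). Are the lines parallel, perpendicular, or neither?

Slope of line 1: m1 = (-2 - -7)/(10 - 9) = 5/1 = 5
Slope of line 2: m2 = (-2 - -7)/(11 - 10) = 5/1 = 5
Since m1 = m2 = 5, the lines are parallel.

Parallel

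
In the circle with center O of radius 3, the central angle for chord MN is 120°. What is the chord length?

Chord length = 2r sin(θ/2)
= 2 × 3 × sin(120°/2)
= 2 × 3 × sin(60°)
= 3*sqrt(3)

3*sqrt(3)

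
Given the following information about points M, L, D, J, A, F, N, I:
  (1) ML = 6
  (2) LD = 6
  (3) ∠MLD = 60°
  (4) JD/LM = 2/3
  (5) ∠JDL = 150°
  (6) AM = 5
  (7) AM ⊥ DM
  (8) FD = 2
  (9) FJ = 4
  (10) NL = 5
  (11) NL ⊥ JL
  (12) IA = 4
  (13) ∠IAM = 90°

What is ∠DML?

Step 1: By the law of cosines on triangle MLD: MD² = 6² + 6² − 2·6·6·cos(60°) = 36, so MD = 6.
Step 2: By the inverse law of cosines on triangle DML: cos(∠DML) = (6² + 6² − 6²) / (2·6·6) = 36/72 = 0.5, so ∠DML = 60°.

Therefore, the measure of angle ∠DML = 60°.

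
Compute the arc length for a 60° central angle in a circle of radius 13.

The full circumference is 2πr = 2π(13) = 26*pi.
The arc spans 60° out of 360°, which is a fraction of 1/6.
Arc length = 26*pi × 1/6 = 13*pi/3.

13*pi/3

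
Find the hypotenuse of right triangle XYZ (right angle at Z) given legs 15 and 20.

In a right triangle, the square of the hypotenuse equals the sum of the squares of the two legs.
The legs are 15 and 20, so the hypotenuse = sqrt(225 + 400) = sqrt(625) = 25.

25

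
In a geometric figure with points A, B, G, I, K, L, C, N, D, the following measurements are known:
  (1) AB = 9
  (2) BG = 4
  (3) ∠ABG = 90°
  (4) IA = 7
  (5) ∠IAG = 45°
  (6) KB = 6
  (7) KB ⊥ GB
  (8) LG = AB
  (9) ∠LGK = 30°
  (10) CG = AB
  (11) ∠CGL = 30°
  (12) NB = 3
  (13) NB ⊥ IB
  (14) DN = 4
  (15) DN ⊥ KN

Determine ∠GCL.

From the given relations: CG = AB = 9; LG = AB = 9.
Step 1: By the law of cosines on triangle CGL: CL² = 9² + 9² − 2·9·9·cos(30°) = 21.7, so CL ≈ 4.66.
Step 2: By the inverse law of cosines on triangle GCL: cos(∠GCL) = (9² + 4.66² − 9²) / (2·9·4.66) = 21.7/83.86 = 0.2588, so ∠GCL = 75°.

Therefore, the measure of angle ∠GCL = 75°.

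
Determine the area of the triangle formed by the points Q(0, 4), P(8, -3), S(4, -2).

Shoelace: Area = (1/2)|0(-3--2) + 8(-2-4) + 4(4--3)| = (1/2)(20) = 10

10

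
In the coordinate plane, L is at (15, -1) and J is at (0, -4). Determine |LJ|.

The horizontal distance is |0 - 15| = 15 and the vertical distance is |-4 - -1| = 3.
By the Pythagorean theorem, d = sqrt(15^2 + 3^2) = sqrt(234) = 3*sqrt(26).

3*sqrt(26)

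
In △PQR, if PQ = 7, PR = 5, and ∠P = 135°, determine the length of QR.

By the law of cosines: QR^2 = PQ^2 + PR^2 - 2*PQ*PR*cos(P)
QR^2 = 7^2 + 5^2 - 2*7*5*cos(135°)
QR^2 = 49 + 25 - 70*(-sqrt(2)/2)
QR^2 = 35*sqrt(2) + 74
QR = sqrt(35*sqrt(2) + 74)

sqrt(35*sqrt(2) + 74)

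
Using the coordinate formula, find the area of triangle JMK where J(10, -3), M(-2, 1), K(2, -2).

The Shoelace formula computes the area from vertex coordinates by summing cross products.
For vertices (10,-3), (-2,1), (2,-2):
Signed sum = 10*1 - -2*-3 + -2*-2 - 2*1 + 2*-3 - 10*-2
= 4 + 2 + 14 = 20
Area = (1/2)|20| = 10.

10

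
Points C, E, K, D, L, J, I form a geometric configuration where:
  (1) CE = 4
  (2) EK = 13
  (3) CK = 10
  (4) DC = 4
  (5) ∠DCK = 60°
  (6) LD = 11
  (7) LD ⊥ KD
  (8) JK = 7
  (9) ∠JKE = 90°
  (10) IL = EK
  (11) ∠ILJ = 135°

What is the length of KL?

Step 1: By the law of cosines on triangle DCK: DK² = 4² + 10² − 2·4·10·cos(60°) = 76, so DK = 2·√19.
Step 2: By the law of cosines on triangle KDL: KL² = (2·√19)² + 11² − 2·2·√19·11·cos(90°) = 197, so KL = √197.

Therefore, the length of KL = √197.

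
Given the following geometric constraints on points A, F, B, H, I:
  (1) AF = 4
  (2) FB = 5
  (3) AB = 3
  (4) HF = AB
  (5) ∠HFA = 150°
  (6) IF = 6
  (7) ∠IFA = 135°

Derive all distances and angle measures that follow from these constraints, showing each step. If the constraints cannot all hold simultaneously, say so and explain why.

The constraints are consistent.

From the given relations:
  HF = AB = 3

Step 1: From AF = 4, FH = 3, and ∠AFH = 150°, by the law of cosines:
  AH² = AF² + FH² - 2·AF·FH·cos(150°) = 16 + 9 + 20.78 = 45.78
  AH ≈ 6.77

Step 2: From AF = 4, FI = 6, and ∠AFI = 135°, by the law of cosines:
  AI² = AF² + FI² - 2·AF·FI·cos(135°) = 16 + 36 + 33.94 = 85.94
  AI ≈ 9.27

Step 3: From AB = 3, AF = 4, BF = 5, by the inverse law of cosines:
  cos(∠BAF) = (AB² + AF² - BF²) / (2·AB·AF)
  ∠BAF = 90°

Step 4: From FA = 4, FB = 5, AB = 3, by the inverse law of cosines:
  cos(∠AFB) = (FA² + FB² - AB²) / (2·FA·FB)
  ∠AFB = 36.87°

Step 5: From BA = 3, BF = 5, AF = 4, by the inverse law of cosines:
  cos(∠ABF) = (BA² + BF² - AF²) / (2·BA·BF)
  ∠ABF = 53.13°

Step 6: From AF = 4, AH = 6.77, FH = 3, by the inverse law of cosines:
  cos(∠FAH) = (AF² + AH² - FH²) / (2·AF·AH)
  ∠FAH = 12.81°

Step 7: From AF = 4, AI = 9.27, FI = 6, by the inverse law of cosines:
  cos(∠FAI) = (AF² + AI² - FI²) / (2·AF·AI)
  ∠FAI = 27.24°

Step 8: From HA = 6.77, HF = 3, AF = 4, by the inverse law of cosines:
  cos(∠AHF) = (HA² + HF² - AF²) / (2·HA·HF)
  ∠AHF = 17.19°

Step 9: From IA = 9.27, IF = 6, AF = 4, by the inverse law of cosines:
  cos(∠AIF) = (IA² + IF² - AF²) / (2·IA·IF)
  ∠AIF = 17.76°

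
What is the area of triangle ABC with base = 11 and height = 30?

A triangle's area is half the area of a rectangle with the same base and height.
Area = (1/2) * 11 * 30 = 165.

165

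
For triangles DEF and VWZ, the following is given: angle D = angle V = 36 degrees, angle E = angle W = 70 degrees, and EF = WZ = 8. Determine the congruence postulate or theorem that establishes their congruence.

The given information matches AAS: Two pairs of corresponding angles and a non-included side are equal (Angle-Angle-Side).

AAS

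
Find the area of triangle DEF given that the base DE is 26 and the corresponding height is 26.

Area = (1/2) * base * height
Area = (1/2) * 26 * 26
Area = 338

338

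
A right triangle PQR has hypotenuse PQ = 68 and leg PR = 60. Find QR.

Rearranging the Pythagorean theorem to solve for the unknown leg:
leg^2 = hypotenuse^2 - known_leg^2 = 4624 - 3600 = 1024
leg = sqrt(1024) = 32.

32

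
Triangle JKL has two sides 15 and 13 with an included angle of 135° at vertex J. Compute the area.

When two sides and the included angle are known, the area formula is (1/2)ab sin(C).
The height from one side to the opposite vertex is 13 sin(135°) = 13*sqrt(2)/2.
Area = (1/2) * 15 * 13*sqrt(2)/2 = 195*sqrt(2)/4.

195*sqrt(2)/4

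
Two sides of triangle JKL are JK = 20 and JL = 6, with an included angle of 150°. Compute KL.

By the law of cosines: KL^2 = JK^2 + JL^2 - 2*JK*JL*cos(J)
KL^2 = 20^2 + 6^2 - 2*20*6*cos(150°)
KL^2 = 400 + 36 - 240*(-sqrt(3)/2)
KL^2 = 120*sqrt(3) + 436
KL = 2*sqrt(30*sqrt(3) + 109)

2*sqrt(30*sqrt(3) + 109)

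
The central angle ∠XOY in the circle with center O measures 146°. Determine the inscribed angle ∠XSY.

Inscribed angle = 146° / 2 = 73° (inscribed angle theorem).

73°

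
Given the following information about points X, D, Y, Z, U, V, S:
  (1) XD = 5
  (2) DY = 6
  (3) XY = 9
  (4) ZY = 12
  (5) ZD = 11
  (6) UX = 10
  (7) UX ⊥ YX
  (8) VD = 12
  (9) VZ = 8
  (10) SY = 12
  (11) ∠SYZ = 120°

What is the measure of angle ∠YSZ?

Step 1: By the law of cosines on triangle SYZ: SZ² = 12² + 12² − 2·12·12·cos(120°) = 432, so SZ = 12·√3.
Step 2: By the inverse law of cosines on triangle YSZ: cos(∠YSZ) = (12² + (12·√3)² − 12²) / (2·12·12·√3) = 432/498.83 = 0.866, so ∠YSZ = 30°.

Therefore, the measure of angle ∠YSZ = 30°.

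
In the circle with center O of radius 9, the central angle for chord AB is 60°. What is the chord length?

Drop a perpendicular from the center to the chord, bisecting both the chord and the central angle.
Each half-chord = r sin(θ/2) = 9 sin(30°).
The full chord = 2 × 9 × sin(30°) = 9.

9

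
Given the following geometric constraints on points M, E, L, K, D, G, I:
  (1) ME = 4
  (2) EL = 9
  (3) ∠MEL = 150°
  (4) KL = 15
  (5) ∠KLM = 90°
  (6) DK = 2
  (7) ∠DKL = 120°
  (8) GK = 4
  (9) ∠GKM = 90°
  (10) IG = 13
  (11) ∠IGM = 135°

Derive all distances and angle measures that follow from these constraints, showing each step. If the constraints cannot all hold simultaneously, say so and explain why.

The constraints are consistent.

Step 1: From ME = 4, EL = 9, and ∠MEL = 150°, by the law of cosines:
  ML² = ME² + EL² - 2·ME·EL·cos(150°) = 16 + 81 + 62.35 = 159.4
  ML ≈ 12.62

Step 2: From LK = 15, KD = 2, and ∠LKD = 120°, by the law of cosines:
  LD² = LK² + KD² - 2·LK·KD·cos(120°) = 225 + 4 + 30 = 259
  LD ≈ 16.09

Step 3: From ML = 12.62, LK = 15, and ∠MLK = 90°, by the law of cosines:
  MK² = ML² + LK² - 2·ML·LK·cos(90°) = 159.4 + 225 - 0 = 384.4
  MK ≈ 19.6

Step 4: From ME = 4, ML = 12.62, EL = 9, by the inverse law of cosines:
  cos(∠EML) = (ME² + ML² - EL²) / (2·ME·ML)
  ∠EML = 20.88°

Step 5: From LD = 16.09, LK = 15, DK = 2, by the inverse law of cosines:
  cos(∠DLK) = (LD² + LK² - DK²) / (2·LD·LK)
  ∠DLK = 6.18°

Step 6: From LE = 9, LM = 12.62, EM = 4, by the inverse law of cosines:
  cos(∠ELM) = (LE² + LM² - EM²) / (2·LE·LM)
  ∠ELM = 9.12°

Step 7: From DK = 2, DL = 16.09, KL = 15, by the inverse law of cosines:
  cos(∠KDL) = (DK² + DL² - KL²) / (2·DK·DL)
  ∠KDL = 53.82°

Step 8: From MK = 19.6, KG = 4, and ∠MKG = 90°, by the law of cosines:
  MG² = MK² + KG² - 2·MK·KG·cos(90°) = 384.4 + 16 - 0 = 400.4
  MG ≈ 20.01

Step 9: From MK = 19.6, ML = 12.62, KL = 15, by the inverse law of cosines:
  cos(∠KML) = (MK² + ML² - KL²) / (2·MK·ML)
  ∠KML = 49.92°

Step 10: From KL = 15, KM = 19.6, LM = 12.62, by the inverse law of cosines:
  cos(∠LKM) = (KL² + KM² - LM²) / (2·KL·KM)
  ∠LKM = 40.08°

Step 11: From MG = 20.01, GI = 13, and ∠MGI = 135°, by the law of cosines:
  MI² = MG² + GI² - 2·MG·GI·cos(135°) = 400.4 + 169 + 367.9 = 937.2
  MI ≈ 30.61

Step 12: From MG = 20.01, MK = 19.6, GK = 4, by the inverse law of cosines:
  cos(∠GMK) = (MG² + MK² - GK²) / (2·MG·MK)
  ∠GMK = 11.53°

Step 13: From GK = 4, GM = 20.01, KM = 19.6, by the inverse law of cosines:
  cos(∠KGM) = (GK² + GM² - KM²) / (2·GK·GM)
  ∠KGM = 78.47°

Step 14: From MG = 20.01, MI = 30.61, GI = 13, by the inverse law of cosines:
  cos(∠GMI) = (MG² + MI² - GI²) / (2·MG·MI)
  ∠GMI = 17.47°

Step 15: From IG = 13, IM = 30.61, GM = 20.01, by the inverse law of cosines:
  cos(∠GIM) = (IG² + IM² - GM²) / (2·IG·IM)
  ∠GIM = 27.53°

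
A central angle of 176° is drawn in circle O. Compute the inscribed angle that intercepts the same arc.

By the inscribed angle theorem, the inscribed angle is half the central angle.
Inscribed angle = 176° / 2 = 88°

88°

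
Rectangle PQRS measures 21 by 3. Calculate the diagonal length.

Using the Pythagorean theorem:
d² = 21² + 3² = 441 + 9 = 450
d = sqrt(450) = 15*sqrt(2)

15*sqrt(2)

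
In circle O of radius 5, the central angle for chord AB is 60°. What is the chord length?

Chord = 2(5) sin(30°) = 5

5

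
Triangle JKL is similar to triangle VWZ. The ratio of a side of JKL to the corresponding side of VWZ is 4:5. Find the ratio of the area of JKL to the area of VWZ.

The ratio of areas of similar triangles equals the square of the side ratio.
Side ratio = 4:5
Area ratio = (4/5)^2 = 16/25 = 16:25

16:25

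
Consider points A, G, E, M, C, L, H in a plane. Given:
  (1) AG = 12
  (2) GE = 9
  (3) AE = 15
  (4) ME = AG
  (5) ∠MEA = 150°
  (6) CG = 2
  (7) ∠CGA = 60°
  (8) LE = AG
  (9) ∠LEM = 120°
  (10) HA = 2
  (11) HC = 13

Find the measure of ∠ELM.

From the given relations: LE = AG = 12; ME = AG = 12.
Step 1: By the law of cosines on triangle LEM: LM² = 12² + 12² − 2·12·12·cos(120°) = 432, so LM = 12·√3.
Step 2: By the inverse law of cosines on triangle ELM: cos(∠ELM) = (12² + (12·√3)² − 12²) / (2·12·12·√3) = 432/498.83 = 0.866, so ∠ELM = 30°.

Therefore, the measure of angle ∠ELM = 30°.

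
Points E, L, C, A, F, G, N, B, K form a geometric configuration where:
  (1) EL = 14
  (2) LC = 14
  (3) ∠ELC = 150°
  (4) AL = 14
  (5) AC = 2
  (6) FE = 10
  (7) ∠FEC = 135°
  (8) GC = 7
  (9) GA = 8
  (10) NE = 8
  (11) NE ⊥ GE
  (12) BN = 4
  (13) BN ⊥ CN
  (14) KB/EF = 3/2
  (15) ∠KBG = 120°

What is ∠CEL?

Step 1: By the law of cosines on triangle ELC: EC² = 14² + 14² − 2·14·14·cos(150°) = 731.48, so EC ≈ 27.05.
Step 2: By the inverse law of cosines on triangle CEL: cos(∠CEL) = (27.05² + 14² − 14²) / (2·27.05·14) = 731.48/757.29 = 0.9659, so ∠CEL = 15°.

Therefore, the measure of angle ∠CEL = 15°.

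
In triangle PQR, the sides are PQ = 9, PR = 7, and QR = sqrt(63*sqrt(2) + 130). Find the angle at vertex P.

When all three sides of a triangle are known, the law of cosines can be rearranged to find any angle.
cos(C) = (a² + b² - c²) / (2ab) gives cos(P) = -sqrt(2)/2.
Taking the inverse cosine: P = 135°.

135°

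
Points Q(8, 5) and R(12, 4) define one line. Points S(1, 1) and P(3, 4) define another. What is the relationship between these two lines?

Slope of line 1: m1 = (4 - 5)/(12 - 8) = -1/4 = -1/4
Slope of line 2: m2 = (4 - 1)/(3 - 1) = 3/2 = 3/2
m1 != m2 and m1*m2 = -3/8 != -1. Neither.

Neither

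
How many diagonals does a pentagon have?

Total line segments between 5 vertices = C(5,2) = 10.
Subtract the 5 sides: 10 - 5 = 5 diagonals.

5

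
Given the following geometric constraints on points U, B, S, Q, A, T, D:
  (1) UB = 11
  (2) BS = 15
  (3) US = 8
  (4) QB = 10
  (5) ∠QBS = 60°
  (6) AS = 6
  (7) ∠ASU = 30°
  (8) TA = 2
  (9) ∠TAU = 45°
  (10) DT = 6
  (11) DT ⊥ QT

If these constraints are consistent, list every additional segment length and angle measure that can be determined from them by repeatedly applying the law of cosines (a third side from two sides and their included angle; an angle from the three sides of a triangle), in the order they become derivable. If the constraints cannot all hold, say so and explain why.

The constraints are consistent. Derivable facts, in order:
After 1 step:
- SQ = 5·√7
- UA ≈ 4.11
- ∠BSU = 45.57°
- ∠BUS = 103.14°
- ∠SBU = 31.29°
After 2 steps:
- UT ≈ 3.04
- ∠AUS = 46.94°
- ∠BQS = 79.11°
- ∠BSQ = 40.89°
- ∠SAU = 103.06°
After 3 steps:
- ∠ATU = 107.29°
- ∠AUT = 27.71°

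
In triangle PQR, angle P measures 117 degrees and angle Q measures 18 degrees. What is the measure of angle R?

By the triangle angle sum property, the three interior angles of any triangle add up to 180°.
We know angle P = 117° and angle Q = 18°, so their sum is 135°.
Therefore angle R = 180° - 135° = 45°.

45 degrees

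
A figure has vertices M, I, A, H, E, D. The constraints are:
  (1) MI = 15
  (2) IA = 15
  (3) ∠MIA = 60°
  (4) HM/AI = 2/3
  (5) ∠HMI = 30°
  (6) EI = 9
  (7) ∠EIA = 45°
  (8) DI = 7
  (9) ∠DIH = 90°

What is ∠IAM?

Step 1: By the law of cosines on triangle AIM: AM² = 15² + 15² − 2·15·15·cos(60°) = 225, so AM = 15.
Step 2: By the inverse law of cosines on triangle IAM: cos(∠IAM) = (15² + 15² − 15²) / (2·15·15) = 225/450 = 0.5, so ∠IAM = 60°.

Therefore, the measure of angle ∠IAM = 60°.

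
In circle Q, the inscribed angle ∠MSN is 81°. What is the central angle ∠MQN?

Central angle = 2 × 81° = 162° (inscribed angle theorem).

162°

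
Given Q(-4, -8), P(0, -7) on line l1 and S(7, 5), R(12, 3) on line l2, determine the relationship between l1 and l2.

Slope of line 1: m1 = (-7 - -8)/(0 - -4) = 1/4 = 1/4
Slope of line 2: m2 = (3 - 5)/(12 - 7) = -2/5 = -2/5
For parallel lines we need equal slopes: 1/4 != -2/5.
For perpendicular lines we need m1*m2 = -1: (1/4)(-2/5) = -1/10 != -1.
Since neither condition holds, the lines are neither parallel nor perpendicular.

Neither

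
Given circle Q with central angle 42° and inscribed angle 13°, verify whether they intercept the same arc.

By the inscribed angle theorem, the inscribed angle for a central angle of 42° should be 42° / 2 = 21°.
The given inscribed angle is 13°, which does not equal 21°.
Therefore, no, they do not correspond to the same arc.

No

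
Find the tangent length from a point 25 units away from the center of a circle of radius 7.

Let T be the point of tangency. Then CT ⊥ XT (radius ⊥ tangent).
In right triangle CTX: CX² = CT² + XT²
25² = 7² + XT²
XT² = 576, XT = 24

24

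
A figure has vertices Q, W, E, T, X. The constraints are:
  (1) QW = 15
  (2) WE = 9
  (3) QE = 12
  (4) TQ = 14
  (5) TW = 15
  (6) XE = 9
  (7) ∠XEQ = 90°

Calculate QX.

Step 1: By the law of cosines on triangle QEX: QX² = 12² + 9² − 2·12·9·cos(90°) = 225, so QX = 15.

Therefore, the length of QX = 15.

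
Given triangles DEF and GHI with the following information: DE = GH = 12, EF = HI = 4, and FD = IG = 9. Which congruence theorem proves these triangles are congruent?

The given information provides:
DE = GH = 12, EF = HI = 4, and FD = IG = 9
This matches the SSS congruence theorem.
All three pairs of corresponding sides are equal (Side-Side-Side).

SSS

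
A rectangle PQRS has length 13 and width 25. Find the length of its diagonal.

Using the Pythagorean theorem:
d² = 13² + 25² = 169 + 625 = 794
d = sqrt(794)

sqrt(794)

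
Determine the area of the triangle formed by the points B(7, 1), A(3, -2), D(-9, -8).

Using the Shoelace formula for a triangle:
Area = (1/2)|x0(y1 - y2) + x1(y2 - y0) + x2(y0 - y1)|
Area = (1/2)|7(-2 - -8) + 3(-8 - 1) + -9(1 - -2)|
Area = (1/2)|42 + -27 + -27|
Area = (1/2)|-12|
Area = (1/2)(12)
Area = 6

6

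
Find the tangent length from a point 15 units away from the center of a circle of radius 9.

The tangent, radius, and line from the external point to the center form a right triangle.
The right angle is where the tangent meets the radius.
By the Pythagorean theorem: tangent² + 9² = 15²
tangent² = 225 - 81 = 144
tangent = 12

12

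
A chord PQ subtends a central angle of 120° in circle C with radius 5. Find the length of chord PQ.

Drop a perpendicular from the center to the chord, bisecting both the chord and the central angle.
Each half-chord = r sin(θ/2) = 5 sin(60°).
The full chord = 2 × 5 × sin(60°) = 5*sqrt(3).

5*sqrt(3)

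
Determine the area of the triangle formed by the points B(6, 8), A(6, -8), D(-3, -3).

The Shoelace formula computes the area from vertex coordinates by summing cross products.
For vertices (6,8), (6,-8), (-3,-3):
Signed sum = 6*-8 - 6*8 + 6*-3 - -3*-8 + -3*8 - 6*-3
= -96 + -42 + -6 = -144
Area = (1/2)|-144| = 72.

72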